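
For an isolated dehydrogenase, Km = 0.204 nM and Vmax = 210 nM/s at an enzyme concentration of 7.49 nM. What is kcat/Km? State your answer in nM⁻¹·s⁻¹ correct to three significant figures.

137 nM⁻¹·s⁻¹

kcat = Vmax/[E]total = 210/7.49 = 28.0 s⁻¹.
kcat/Km = 28.0/0.204 = 137 nM⁻¹·s⁻¹.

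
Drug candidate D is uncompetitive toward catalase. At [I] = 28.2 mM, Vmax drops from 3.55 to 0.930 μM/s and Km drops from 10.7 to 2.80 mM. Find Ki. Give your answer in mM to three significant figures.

10.0 mM

Uncompetitive: Vmax,app = Vmax/α (and Km,app = Km/α) with α = 1 + [I]/Ki.
α = Vmax/Vmax,app = 3.55/0.930 = 3.817.
Ki = [I]/(α − 1) = 28.2/2.817 = 10.0 mM.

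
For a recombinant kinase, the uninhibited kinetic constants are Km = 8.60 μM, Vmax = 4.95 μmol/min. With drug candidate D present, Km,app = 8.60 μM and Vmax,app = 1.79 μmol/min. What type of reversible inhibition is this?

noncompetitive

Vmax decreases (4.95 → 1.79 μmol/min) while Km is unchanged — pure noncompetitive inhibition.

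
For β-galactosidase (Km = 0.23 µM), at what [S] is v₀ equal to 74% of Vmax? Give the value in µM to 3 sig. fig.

v/Vmax = [S]/(Km+[S]) = 0.74, so [S] = Km·0.74/(1 − 0.74) = 0.23 × 2.846.
[S] = 0.655 µM.

0.655 µM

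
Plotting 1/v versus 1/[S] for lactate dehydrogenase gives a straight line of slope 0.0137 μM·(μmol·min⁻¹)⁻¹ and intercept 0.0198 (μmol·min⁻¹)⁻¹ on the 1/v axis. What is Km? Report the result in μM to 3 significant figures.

y-intercept = 1/Vmax ⇒ Vmax = 50.5 μmol·min⁻¹; slope = Km/Vmax ⇒ Km = slope × Vmax.
Km = 0.0137 × 50.5 = 0.692 μM.

0.692 μM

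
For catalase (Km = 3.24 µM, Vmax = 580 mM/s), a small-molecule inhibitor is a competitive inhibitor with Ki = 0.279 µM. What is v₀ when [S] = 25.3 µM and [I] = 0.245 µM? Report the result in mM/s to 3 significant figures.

468 mM/s

α = 1 + [I]/Ki = 1 + 0.245/0.279 = 1.878.
For a competitive inhibitor, Vmax is unchanged and the apparent Km becomes α·Km: Km,app = 6.09 µM, Vmax,app = 580 mM/s.
v = Vmax,app·[S]/(Km,app + [S]) = 580 × 25.3/(6.09 + 25.3) = 468 mM/s.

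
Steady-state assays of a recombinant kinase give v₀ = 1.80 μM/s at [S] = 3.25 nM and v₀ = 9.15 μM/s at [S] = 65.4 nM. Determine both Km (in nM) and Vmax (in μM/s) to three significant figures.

Km = 17.8 nM; Vmax = 11.6 μM/s

From v = Vmax[S]/(Km+[S]), each point gives Vmax = v(Km+[S])/[S].
Equating: 1.80(Km+3.25)/3.25 = 9.15(Km+65.4)/65.4.
0.5538·Km + 1.80 = 0.1399·Km + 9.15, so (0.5538 − 0.1399)·Km = 9.15 − 1.80.
Km = 7.350/0.4139 = 17.8 nM; then Vmax = 1.80(17.8+3.25)/3.25 = 11.6 μM/s.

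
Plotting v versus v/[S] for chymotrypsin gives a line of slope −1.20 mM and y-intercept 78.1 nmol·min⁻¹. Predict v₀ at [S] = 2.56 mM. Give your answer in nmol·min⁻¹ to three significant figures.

In the Eadie–Hofstee form v = Vmax − Km·(v/[S]), the slope is −Km and the intercept is Vmax, so Km = 1.20 mM and Vmax = 78.1 nmol·min⁻¹.
v = 78.1 × 2.56/(1.20 + 2.56) = 53.2 nmol·min⁻¹.

53.2 nmol·min⁻¹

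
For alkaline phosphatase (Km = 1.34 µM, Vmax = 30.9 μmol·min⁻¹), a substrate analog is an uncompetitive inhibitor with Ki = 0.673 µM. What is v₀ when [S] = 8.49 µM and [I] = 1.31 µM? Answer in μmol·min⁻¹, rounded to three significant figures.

α = 1 + [I]/Ki = 1 + 1.31/0.673 = 2.947.
For an uncompetitive inhibitor, both parameters are divided by α, giving Vmax/α and Km/α: Km,app = 0.455 µM, Vmax,app = 10.5 μmol·min⁻¹.
v = Vmax,app·[S]/(Km,app + [S]) = 10.5 × 8.49/(0.455 + 8.49) = 9.95 μmol·min⁻¹.

9.95 μmol·min⁻¹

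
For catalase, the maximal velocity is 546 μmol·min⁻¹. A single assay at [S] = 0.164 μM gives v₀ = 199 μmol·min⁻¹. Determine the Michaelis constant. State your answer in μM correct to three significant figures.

From v = Vmax[S]/(Km+[S]), Km = [S](Vmax − v)/v.
Km = 0.164 × (546 − 199) / 199 = 56.91/199 = 0.286 μM.

0.286 μM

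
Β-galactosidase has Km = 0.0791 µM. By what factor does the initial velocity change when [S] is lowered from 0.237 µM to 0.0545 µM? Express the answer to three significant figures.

Since Vmax cancels, v₂/v₁ = [S]₂(Km+[S]₁) / [S]₁(Km+[S]₂).
= 0.0545×(0.0791+0.237) / (0.237×(0.0791+0.0545)) = 0.01723/0.03166 = 0.544.

0.544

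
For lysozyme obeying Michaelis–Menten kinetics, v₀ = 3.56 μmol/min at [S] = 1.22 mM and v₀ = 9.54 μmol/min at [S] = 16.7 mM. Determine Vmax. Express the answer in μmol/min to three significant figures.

In reciprocal form, 1/v = (Km/Vmax)·(1/[S]) + 1/Vmax. The two points give (1/[S], 1/v) = (0.8197, 0.2809) and (0.05988, 0.1048).
Slope = (0.2809 − 0.1048)/(0.8197 − 0.05988) = 0.2317; intercept = 0.2809 − 0.2317×0.8197 = 0.09094.
Vmax = 1/intercept = 11.0 μmol/min; Km = slope × Vmax = 0.2317 × 11.0 = 2.55 mM.

11.0 μmol/min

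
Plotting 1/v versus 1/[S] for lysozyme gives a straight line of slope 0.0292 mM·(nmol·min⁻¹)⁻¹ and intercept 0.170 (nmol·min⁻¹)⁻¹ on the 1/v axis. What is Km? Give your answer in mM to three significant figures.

y-intercept = 1/Vmax ⇒ Vmax = 5.88 nmol·min⁻¹; slope = Km/Vmax ⇒ Km = slope × Vmax.
Km = 0.0292 × 5.88 = 0.172 mM.

0.172 mM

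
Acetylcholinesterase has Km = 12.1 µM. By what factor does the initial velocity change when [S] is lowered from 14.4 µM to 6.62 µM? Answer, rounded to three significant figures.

The fractional saturations are [S]/(Km+[S]) = 14.4/26.50 = 0.5434 and 6.62/18.72 = 0.3536.
v₂/v₁ is just their ratio: 0.3536/0.5434 = 0.651.

0.651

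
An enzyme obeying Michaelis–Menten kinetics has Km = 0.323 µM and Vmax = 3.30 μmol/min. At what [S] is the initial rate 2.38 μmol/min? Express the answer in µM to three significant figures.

Rearranging v = Vmax[S]/(Km+[S]) gives [S] = Km·v/(Vmax − v).
[S] = 0.323 × 2.38 / (3.30 − 2.38) = 0.7687/0.9200 = 0.836 µM.

0.836 µM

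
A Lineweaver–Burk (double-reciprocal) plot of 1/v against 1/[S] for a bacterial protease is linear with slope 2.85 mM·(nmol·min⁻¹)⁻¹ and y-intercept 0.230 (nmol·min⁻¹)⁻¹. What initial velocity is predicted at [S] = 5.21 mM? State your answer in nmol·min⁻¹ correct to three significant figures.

1.29 nmol·min⁻¹

The y-intercept is 1/Vmax, so Vmax = 1/0.230 = 4.35 nmol·min⁻¹.
The slope is Km/Vmax, so Km = 2.85 × 4.35 = 12.4 mM.
Then v = 4.35 × 5.21/(12.4 + 5.21) = 1.29 nmol·min⁻¹.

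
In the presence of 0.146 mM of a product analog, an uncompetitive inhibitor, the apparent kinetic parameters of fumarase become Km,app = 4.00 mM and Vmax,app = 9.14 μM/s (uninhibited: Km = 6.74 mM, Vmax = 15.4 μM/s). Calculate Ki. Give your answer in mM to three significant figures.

Uncompetitive: Vmax,app = Vmax/α (and Km,app = Km/α) with α = 1 + [I]/Ki.
α = Vmax/Vmax,app = 15.4/9.14 = 1.685.
Since α = 1 + [I]/Ki, [I]/Ki = 1.685 − 1 = 0.6849 and Ki = 0.146/0.6849 = 0.213 mM.

0.213 mM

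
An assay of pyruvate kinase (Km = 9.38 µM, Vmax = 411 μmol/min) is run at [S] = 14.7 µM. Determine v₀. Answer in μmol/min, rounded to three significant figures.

251 μmol/min

v = Vmax·[S]/(Km + [S]) = 411 × 14.7 / (9.38 + 14.7)
  = 6042 / 24.08 = 251 μmol/min.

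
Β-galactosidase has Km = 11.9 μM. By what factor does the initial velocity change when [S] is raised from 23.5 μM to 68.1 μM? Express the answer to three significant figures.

1.28

Since Vmax cancels, v₂/v₁ = [S]₂(Km+[S]₁) / [S]₁(Km+[S]₂).
= 68.1×(11.9+23.5) / (23.5×(11.9+68.1)) = 2411/1880 = 1.28.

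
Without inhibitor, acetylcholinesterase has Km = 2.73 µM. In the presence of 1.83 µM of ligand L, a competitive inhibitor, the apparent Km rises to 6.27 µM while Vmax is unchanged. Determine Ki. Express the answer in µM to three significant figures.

Competitive: Km,app = α·Km with α = 1 + [I]/Ki.
α = Km,app/Km = 6.27/2.73 = 2.297.
Ki = [I]/(α − 1) = 1.83/1.297 = 1.41 µM.

1.41 µM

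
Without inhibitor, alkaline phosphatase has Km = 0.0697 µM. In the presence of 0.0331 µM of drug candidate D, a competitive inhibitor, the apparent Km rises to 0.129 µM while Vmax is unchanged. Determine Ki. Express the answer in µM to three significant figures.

Competitive: Km,app = α·Km with α = 1 + [I]/Ki.
α = Km,app/Km = 0.129/0.0697 = 1.851.
Ki = [I]/(α − 1) = 0.0331/0.8508 = 0.0389 µM.

0.0389 µM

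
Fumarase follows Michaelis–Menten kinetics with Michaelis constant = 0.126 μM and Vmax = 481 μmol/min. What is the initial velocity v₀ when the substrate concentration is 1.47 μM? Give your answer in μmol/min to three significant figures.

[S]/(Km+[S]) = 1.47/1.596 = 0.9211, the fractional saturation.
v = 0.9211 × Vmax = 0.9211 × 481 = 443 μmol/min.

443 μmol/min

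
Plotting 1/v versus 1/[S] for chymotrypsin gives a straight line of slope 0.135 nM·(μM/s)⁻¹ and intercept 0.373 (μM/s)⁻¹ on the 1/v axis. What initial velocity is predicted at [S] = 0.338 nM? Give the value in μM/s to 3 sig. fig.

The y-intercept is 1/Vmax, so Vmax = 1/0.373 = 2.68 μM/s.
The slope is Km/Vmax, so Km = 0.135 × 2.68 = 0.362 nM.
Then v = 2.68 × 0.338/(0.362 + 0.338) = 1.29 μM/s.

1.29 μM/s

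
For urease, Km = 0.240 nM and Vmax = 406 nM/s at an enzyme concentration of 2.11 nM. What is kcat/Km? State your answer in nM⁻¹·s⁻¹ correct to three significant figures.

802 nM⁻¹·s⁻¹

kcat = Vmax/[E]total = 406/2.11 = 192 s⁻¹.
kcat/Km = 192/0.240 = 802 nM⁻¹·s⁻¹.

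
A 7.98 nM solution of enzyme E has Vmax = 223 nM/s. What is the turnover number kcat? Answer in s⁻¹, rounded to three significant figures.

27.9 s⁻¹

kcat = Vmax/[E]total = 223 nM/s / 7.98 nM = 27.9 s⁻¹.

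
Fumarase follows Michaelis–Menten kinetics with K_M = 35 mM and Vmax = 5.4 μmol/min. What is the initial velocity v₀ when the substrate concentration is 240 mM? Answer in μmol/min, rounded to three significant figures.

v = Vmax·[S]/(Km + [S]) = 5.4 × 240 / (35 + 240)
  = 1296 / 275.0 = 4.71 μmol/min.

4.71 μmol/min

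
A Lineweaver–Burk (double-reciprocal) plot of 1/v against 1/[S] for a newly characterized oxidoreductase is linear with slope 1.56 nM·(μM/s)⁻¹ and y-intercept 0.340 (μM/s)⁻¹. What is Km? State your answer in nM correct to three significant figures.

y-intercept = 1/Vmax ⇒ Vmax = 2.94 μM/s; slope = Km/Vmax ⇒ Km = slope × Vmax.
Km = 1.56 × 2.94 = 4.59 nM.

4.59 nM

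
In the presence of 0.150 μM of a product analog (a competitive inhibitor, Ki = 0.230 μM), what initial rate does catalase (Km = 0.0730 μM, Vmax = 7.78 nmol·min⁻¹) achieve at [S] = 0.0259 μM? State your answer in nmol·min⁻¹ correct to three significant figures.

With α = 1 + [I]/Ki = 1 + 0.150/0.230 = 1.652, the competitive rate law is v = Vmax[S] / (αKm + [S]).
v = 7.78×0.0259 / (1.652×0.0730 + 0.0259) = 0.2015/0.1465 = 1.38 nmol·min⁻¹.

1.38 nmol·min⁻¹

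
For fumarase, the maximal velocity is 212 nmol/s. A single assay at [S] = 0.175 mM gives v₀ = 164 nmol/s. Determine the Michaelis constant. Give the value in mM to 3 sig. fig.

0.0512 mM

v/Vmax = 164/212 = 0.7736 = [S]/(Km+[S]).
So Km + [S] = [S]/0.7736 = 0.2262 mM, giving Km = 0.2262 − 0.175 = 0.0512 mM.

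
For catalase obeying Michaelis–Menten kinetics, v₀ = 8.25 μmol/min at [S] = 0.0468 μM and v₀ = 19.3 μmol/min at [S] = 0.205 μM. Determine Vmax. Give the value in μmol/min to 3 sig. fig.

From v = Vmax[S]/(Km+[S]), each point gives Vmax = v(Km+[S])/[S].
Equating: 8.25(Km+0.0468)/0.0468 = 19.3(Km+0.205)/0.205.
176.3·Km + 8.25 = 94.15·Km + 19.3, so (176.3 − 94.15)·Km = 19.3 − 8.25.
Km = 11.05/82.14 = 0.135 μM; then Vmax = 8.25(0.135+0.0468)/0.0468 = 32.0 μmol/min.

32.0 μmol/min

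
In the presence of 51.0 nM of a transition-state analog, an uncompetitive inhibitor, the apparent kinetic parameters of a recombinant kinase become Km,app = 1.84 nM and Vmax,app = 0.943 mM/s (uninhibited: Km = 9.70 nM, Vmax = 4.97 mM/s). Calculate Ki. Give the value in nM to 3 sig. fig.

Uncompetitive: Vmax,app = Vmax/α (and Km,app = Km/α) with α = 1 + [I]/Ki.
α = Vmax/Vmax,app = 4.97/0.943 = 5.270.
Since α = 1 + [I]/Ki, [I]/Ki = 5.270 − 1 = 4.270 and Ki = 51.0/4.270 = 11.9 nM.

11.9 nM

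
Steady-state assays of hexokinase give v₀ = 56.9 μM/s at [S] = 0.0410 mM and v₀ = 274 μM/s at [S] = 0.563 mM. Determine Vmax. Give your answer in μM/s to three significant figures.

In reciprocal form, 1/v = (Km/Vmax)·(1/[S]) + 1/Vmax. The two points give (1/[S], 1/v) = (24.39, 0.01757) and (1.776, 0.003650).
Slope = (0.01757 − 0.003650)/(24.39 − 1.776) = 0.0006158; intercept = 0.01757 − 0.0006158×24.39 = 0.002556.
Vmax = 1/intercept = 391 μM/s; Km = slope × Vmax = 0.0006158 × 391 = 0.241 mM.

391 μM/s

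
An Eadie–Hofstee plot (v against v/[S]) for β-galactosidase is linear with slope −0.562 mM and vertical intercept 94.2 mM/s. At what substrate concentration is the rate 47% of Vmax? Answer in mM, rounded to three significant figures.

The Eadie–Hofstee slope gives Km = 0.562 mM (slope = −Km).
v/Vmax = [S]/(Km+[S]) = 0.47 ⇒ [S] = Km·0.47/(1−0.47) = 0.562 × 0.8868 = 0.498 mM.

0.498 mM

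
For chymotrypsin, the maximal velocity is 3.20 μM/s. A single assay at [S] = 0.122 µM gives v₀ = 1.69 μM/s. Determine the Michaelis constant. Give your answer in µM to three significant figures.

From v = Vmax[S]/(Km+[S]), Km = [S](Vmax − v)/v.
Km = 0.122 × (3.20 − 1.69) / 1.69 = 0.1842/1.69 = 0.109 µM.

0.109 µM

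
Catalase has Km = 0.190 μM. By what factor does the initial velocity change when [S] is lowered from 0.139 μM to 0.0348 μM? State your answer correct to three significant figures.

The fractional saturations are [S]/(Km+[S]) = 0.139/0.3290 = 0.4225 and 0.0348/0.2248 = 0.1548.
v₂/v₁ is just their ratio: 0.1548/0.4225 = 0.366.

0.366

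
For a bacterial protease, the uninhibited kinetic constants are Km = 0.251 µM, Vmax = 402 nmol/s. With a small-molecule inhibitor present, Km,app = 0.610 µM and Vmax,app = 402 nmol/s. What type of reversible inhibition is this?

competitive

Km increases (0.251 → 0.610 µM) while Vmax is unchanged — the hallmark of competitive inhibition.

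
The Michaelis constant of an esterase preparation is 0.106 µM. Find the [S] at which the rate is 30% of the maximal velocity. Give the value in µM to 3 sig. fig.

0.0454 µM

v/Vmax = [S]/(Km+[S]) = 0.3, so [S] = Km·0.3/(1 − 0.3) = 0.106 × 0.4286.
[S] = 0.0454 µM.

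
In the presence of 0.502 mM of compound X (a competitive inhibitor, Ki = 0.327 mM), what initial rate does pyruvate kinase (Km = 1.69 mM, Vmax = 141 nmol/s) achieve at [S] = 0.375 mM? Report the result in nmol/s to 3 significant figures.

α = 1 + [I]/Ki = 1 + 0.502/0.327 = 2.535.
For a competitive inhibitor, Vmax is unchanged and the apparent Km becomes α·Km: Km,app = 4.28 mM, Vmax,app = 141 nmol/s.
v = Vmax,app·[S]/(Km,app + [S]) = 141 × 0.375/(4.28 + 0.375) = 11.3 nmol/s.

11.3 nmol/s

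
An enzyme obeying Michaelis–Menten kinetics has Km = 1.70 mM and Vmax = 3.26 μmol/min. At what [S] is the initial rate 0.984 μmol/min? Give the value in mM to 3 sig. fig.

The required fractional saturation is v/Vmax = 0.984/3.26 = 0.3018.
Then [S]/(Km+[S]) = 0.3018 ⇒ [S] = 1.70 × 0.3018/(1 − 0.3018) = 0.735 mM.

0.735 mM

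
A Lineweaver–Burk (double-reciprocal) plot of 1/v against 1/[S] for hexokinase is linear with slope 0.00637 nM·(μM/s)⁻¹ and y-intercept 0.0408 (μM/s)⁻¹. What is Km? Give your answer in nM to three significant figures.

y-intercept = 1/Vmax ⇒ Vmax = 24.5 μM/s; slope = Km/Vmax ⇒ Km = slope × Vmax.
Km = 0.00637 × 24.5 = 0.156 nM.

0.156 nM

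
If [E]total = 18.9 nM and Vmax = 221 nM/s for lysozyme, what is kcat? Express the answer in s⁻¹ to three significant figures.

11.7 s⁻¹

kcat = Vmax/[E]total = 221 nM/s / 18.9 nM = 11.7 s⁻¹.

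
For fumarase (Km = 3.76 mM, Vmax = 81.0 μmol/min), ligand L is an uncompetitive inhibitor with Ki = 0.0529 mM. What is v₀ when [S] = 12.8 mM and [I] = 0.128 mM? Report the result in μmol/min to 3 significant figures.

21.8 μmol/min

α = 1 + [I]/Ki = 1 + 0.128/0.0529 = 3.420.
For an uncompetitive inhibitor, both parameters are divided by α, giving Vmax/α and Km/α: Km,app = 1.10 mM, Vmax,app = 23.7 μmol/min.
v = Vmax,app·[S]/(Km,app + [S]) = 23.7 × 12.8/(1.10 + 12.8) = 21.8 μmol/min.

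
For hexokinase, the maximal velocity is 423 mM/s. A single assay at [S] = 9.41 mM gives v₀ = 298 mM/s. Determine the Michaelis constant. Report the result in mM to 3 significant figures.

v/Vmax = 298/423 = 0.7045 = [S]/(Km+[S]).
So Km + [S] = [S]/0.7045 = 13.36 mM, giving Km = 13.36 − 9.41 = 3.95 mM.

3.95 mM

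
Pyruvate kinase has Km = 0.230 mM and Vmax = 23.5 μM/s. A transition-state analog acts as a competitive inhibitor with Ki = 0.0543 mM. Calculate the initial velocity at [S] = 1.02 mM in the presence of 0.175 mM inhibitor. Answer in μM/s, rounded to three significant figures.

With α = 1 + [I]/Ki = 1 + 0.175/0.0543 = 4.223, the competitive rate law is v = Vmax[S] / (αKm + [S]).
v = 23.5×1.02 / (4.223×0.230 + 1.02) = 23.97/1.991 = 12.0 μM/s.

12.0 μM/s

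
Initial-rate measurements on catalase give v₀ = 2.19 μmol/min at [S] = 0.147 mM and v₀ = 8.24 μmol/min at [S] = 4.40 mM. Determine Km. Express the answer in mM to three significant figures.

In reciprocal form, 1/v = (Km/Vmax)·(1/[S]) + 1/Vmax. The two points give (1/[S], 1/v) = (6.803, 0.4566) and (0.2273, 0.1214).
Slope = (0.4566 − 0.1214)/(6.803 − 0.2273) = 0.05099; intercept = 0.4566 − 0.05099×6.803 = 0.1098.
Vmax = 1/intercept = 9.11 μmol/min; Km = slope × Vmax = 0.05099 × 9.11 = 0.464 mM.

0.464 mM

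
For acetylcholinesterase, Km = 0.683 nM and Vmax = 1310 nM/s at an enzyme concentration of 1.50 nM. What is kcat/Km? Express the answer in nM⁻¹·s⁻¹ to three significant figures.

kcat = Vmax/[E]total = 1310/1.50 = 873 s⁻¹.
kcat/Km = 873/0.683 = 1280 nM⁻¹·s⁻¹.

1280 nM⁻¹·s⁻¹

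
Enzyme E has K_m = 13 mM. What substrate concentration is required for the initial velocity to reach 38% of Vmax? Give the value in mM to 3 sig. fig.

7.97 mM

v/Vmax = [S]/(Km+[S]) = 0.38, so [S] = Km·0.38/(1 − 0.38) = 13 × 0.6129.
[S] = 7.97 mM.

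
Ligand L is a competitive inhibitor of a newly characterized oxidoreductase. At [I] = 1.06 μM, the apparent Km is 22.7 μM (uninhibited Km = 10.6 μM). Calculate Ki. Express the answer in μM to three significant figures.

0.929 μM

Competitive: Km,app = α·Km with α = 1 + [I]/Ki.
α = Km,app/Km = 22.7/10.6 = 2.142.
Since α = 1 + [I]/Ki, [I]/Ki = 2.142 − 1 = 1.142 and Ki = 1.06/1.142 = 0.929 μM.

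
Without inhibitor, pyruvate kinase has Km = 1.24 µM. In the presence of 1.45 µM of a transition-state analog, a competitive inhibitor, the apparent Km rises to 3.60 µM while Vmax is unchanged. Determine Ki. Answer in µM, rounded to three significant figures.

0.762 µM

Competitive: Km,app = α·Km with α = 1 + [I]/Ki.
α = Km,app/Km = 3.60/1.24 = 2.903.
Since α = 1 + [I]/Ki, [I]/Ki = 2.903 − 1 = 1.903 and Ki = 1.45/1.903 = 0.762 µM.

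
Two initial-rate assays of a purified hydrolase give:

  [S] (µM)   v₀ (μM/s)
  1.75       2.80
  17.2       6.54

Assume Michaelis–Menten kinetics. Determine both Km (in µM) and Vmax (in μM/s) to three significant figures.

In reciprocal form, 1/v = (Km/Vmax)·(1/[S]) + 1/Vmax. The two points give (1/[S], 1/v) = (0.5714, 0.3571) and (0.05814, 0.1529).
Slope = (0.3571 − 0.1529)/(0.5714 − 0.05814) = 0.3979; intercept = 0.3571 − 0.3979×0.5714 = 0.1298.
Vmax = 1/intercept = 7.71 μM/s; Km = slope × Vmax = 0.3979 × 7.71 = 3.07 µM.

Km = 3.07 µM; Vmax = 7.71 μM/s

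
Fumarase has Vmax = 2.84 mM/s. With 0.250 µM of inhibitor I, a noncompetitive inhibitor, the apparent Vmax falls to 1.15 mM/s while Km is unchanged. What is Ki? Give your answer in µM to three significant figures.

Noncompetitive: Vmax,app = Vmax/α with α = 1 + [I]/Ki.
α = Vmax/Vmax,app = 2.84/1.15 = 2.470.
Ki = [I]/(α − 1) = 0.250/1.470 = 0.170 µM.

0.170 µM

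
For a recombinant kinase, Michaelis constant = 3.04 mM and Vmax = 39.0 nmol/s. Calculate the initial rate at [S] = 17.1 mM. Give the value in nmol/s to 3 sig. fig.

v = Vmax·[S]/(Km + [S]) = 39.0 × 17.1 / (3.04 + 17.1)
  = 666.9 / 20.14 = 33.1 nmol/s.

33.1 nmol/s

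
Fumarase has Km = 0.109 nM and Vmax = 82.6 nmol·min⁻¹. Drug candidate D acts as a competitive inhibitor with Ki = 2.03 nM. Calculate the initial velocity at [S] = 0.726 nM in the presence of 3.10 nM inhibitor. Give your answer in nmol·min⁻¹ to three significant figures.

With α = 1 + [I]/Ki = 1 + 3.10/2.03 = 2.527, the competitive rate law is v = Vmax[S] / (αKm + [S]).
v = 82.6×0.726 / (2.527×0.109 + 0.726) = 59.97/1.001 = 59.9 nmol·min⁻¹.

59.9 nmol·min⁻¹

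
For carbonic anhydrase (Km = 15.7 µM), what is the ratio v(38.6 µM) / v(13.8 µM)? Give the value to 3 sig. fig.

1.52

Since Vmax cancels, v₂/v₁ = [S]₂(Km+[S]₁) / [S]₁(Km+[S]₂).
= 38.6×(15.7+13.8) / (13.8×(15.7+38.6)) = 1139/749.3 = 1.52.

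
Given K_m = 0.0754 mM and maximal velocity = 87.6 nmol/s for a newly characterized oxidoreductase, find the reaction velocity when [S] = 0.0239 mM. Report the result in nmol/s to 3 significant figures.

21.1 nmol/s

[S]/(Km+[S]) = 0.0239/0.09930 = 0.2407, the fractional saturation.
v = 0.2407 × Vmax = 0.2407 × 87.6 = 21.1 nmol/s.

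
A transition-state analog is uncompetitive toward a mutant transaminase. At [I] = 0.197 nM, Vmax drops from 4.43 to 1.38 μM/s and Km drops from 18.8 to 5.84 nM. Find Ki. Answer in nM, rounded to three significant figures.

0.0891 nM

Uncompetitive: Vmax,app = Vmax/α (and Km,app = Km/α) with α = 1 + [I]/Ki.
α = Vmax/Vmax,app = 4.43/1.38 = 3.210.
Ki = [I]/(α − 1) = 0.197/2.210 = 0.0891 nM.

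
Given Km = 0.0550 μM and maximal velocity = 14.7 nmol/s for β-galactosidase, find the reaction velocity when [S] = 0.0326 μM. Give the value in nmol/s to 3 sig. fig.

v = Vmax·[S]/(Km + [S]) = 14.7 × 0.0326 / (0.0550 + 0.0326)
  = 0.4792 / 0.08760 = 5.47 nmol/s.

5.47 nmol/s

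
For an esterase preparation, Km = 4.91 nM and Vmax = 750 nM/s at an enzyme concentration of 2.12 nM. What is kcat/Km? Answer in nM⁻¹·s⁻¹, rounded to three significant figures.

kcat = Vmax/[E]total = 750/2.12 = 354 s⁻¹.
kcat/Km = 354/4.91 = 72.1 nM⁻¹·s⁻¹.

72.1 nM⁻¹·s⁻¹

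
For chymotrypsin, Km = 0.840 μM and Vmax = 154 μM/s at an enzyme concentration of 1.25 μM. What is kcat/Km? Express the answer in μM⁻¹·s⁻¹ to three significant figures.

147 μM⁻¹·s⁻¹

kcat = Vmax/[E]total = 154/1.25 = 123 s⁻¹.
kcat/Km = 123/0.840 = 147 μM⁻¹·s⁻¹.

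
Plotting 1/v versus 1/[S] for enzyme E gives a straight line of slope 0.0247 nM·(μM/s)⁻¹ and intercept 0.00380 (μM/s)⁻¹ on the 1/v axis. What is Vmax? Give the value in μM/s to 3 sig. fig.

263 μM/s

The y-intercept of a Lineweaver–Burk plot equals 1/Vmax, so Vmax = 1/0.00380 = 263 μM/s.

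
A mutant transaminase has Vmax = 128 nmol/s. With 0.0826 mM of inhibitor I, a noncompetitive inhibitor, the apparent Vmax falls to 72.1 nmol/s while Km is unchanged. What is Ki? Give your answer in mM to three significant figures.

0.107 mM

Noncompetitive: Vmax,app = Vmax/α with α = 1 + [I]/Ki.
α = Vmax/Vmax,app = 128/72.1 = 1.775.
Ki = [I]/(α − 1) = 0.0826/0.7753 = 0.107 mM.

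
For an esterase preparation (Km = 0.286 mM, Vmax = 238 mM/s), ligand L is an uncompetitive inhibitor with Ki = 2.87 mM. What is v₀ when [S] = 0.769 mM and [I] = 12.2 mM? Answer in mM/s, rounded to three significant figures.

With α = 1 + [I]/Ki = 1 + 12.2/2.87 = 5.251, the uncompetitive rate law is v = (Vmax/α)·[S] / (Km/α + [S]).
v = (238/5.251)×0.769 / (0.286/5.251 + 0.769) = 34.86/0.8235 = 42.3 mM/s.

42.3 mM/s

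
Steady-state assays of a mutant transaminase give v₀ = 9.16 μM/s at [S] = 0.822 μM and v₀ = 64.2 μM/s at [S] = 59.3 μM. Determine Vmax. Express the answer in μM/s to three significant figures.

70.1 μM/s

In reciprocal form, 1/v = (Km/Vmax)·(1/[S]) + 1/Vmax. The two points give (1/[S], 1/v) = (1.217, 0.1092) and (0.01686, 0.01558).
Slope = (0.1092 − 0.01558)/(1.217 − 0.01686) = 0.07802; intercept = 0.1092 − 0.07802×1.217 = 0.01426.
Vmax = 1/intercept = 70.1 μM/s; Km = slope × Vmax = 0.07802 × 70.1 = 5.47 μM.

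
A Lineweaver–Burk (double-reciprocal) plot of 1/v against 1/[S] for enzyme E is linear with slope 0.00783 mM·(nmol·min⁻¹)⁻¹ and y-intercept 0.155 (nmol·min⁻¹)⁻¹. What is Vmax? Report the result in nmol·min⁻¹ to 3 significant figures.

6.45 nmol·min⁻¹

The y-intercept of a Lineweaver–Burk plot equals 1/Vmax, so Vmax = 1/0.155 = 6.45 nmol·min⁻¹.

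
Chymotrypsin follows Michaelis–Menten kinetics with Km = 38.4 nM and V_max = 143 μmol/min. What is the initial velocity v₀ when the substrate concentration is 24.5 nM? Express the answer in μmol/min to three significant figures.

55.7 μmol/min

v = Vmax·[S]/(Km + [S]) = 143 × 24.5 / (38.4 + 24.5)
  = 3504 / 62.90 = 55.7 μmol/min.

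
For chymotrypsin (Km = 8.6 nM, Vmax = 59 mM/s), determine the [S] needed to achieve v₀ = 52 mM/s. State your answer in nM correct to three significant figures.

The required fractional saturation is v/Vmax = 52/59 = 0.8814.
Then [S]/(Km+[S]) = 0.8814 ⇒ [S] = 8.6 × 0.8814/(1 − 0.8814) = 63.9 nM.

63.9 nM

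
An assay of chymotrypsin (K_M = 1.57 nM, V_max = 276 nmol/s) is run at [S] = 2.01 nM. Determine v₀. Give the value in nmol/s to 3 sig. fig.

[S]/(Km+[S]) = 2.01/3.580 = 0.5615, the fractional saturation.
v = 0.5615 × Vmax = 0.5615 × 276 = 155 nmol/s.

155 nmol/s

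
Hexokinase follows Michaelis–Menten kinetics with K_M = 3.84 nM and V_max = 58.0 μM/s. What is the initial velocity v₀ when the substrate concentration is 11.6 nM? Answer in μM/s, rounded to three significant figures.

v = Vmax·[S]/(Km + [S]) = 58.0 × 11.6 / (3.84 + 11.6)
  = 672.8 / 15.44 = 43.6 μM/s.

43.6 μM/s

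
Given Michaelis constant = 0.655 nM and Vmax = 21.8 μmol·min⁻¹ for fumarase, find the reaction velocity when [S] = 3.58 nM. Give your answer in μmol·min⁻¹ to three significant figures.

[S]/(Km+[S]) = 3.58/4.235 = 0.8453, the fractional saturation.
v = 0.8453 × Vmax = 0.8453 × 21.8 = 18.4 μmol·min⁻¹.

18.4 μmol·min⁻¹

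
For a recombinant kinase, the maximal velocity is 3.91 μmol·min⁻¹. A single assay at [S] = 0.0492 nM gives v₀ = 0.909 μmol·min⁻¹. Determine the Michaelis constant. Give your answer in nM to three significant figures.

v/Vmax = 0.909/3.91 = 0.2325 = [S]/(Km+[S]).
So Km + [S] = [S]/0.2325 = 0.2116 nM, giving Km = 0.2116 − 0.0492 = 0.162 nM.

0.162 nM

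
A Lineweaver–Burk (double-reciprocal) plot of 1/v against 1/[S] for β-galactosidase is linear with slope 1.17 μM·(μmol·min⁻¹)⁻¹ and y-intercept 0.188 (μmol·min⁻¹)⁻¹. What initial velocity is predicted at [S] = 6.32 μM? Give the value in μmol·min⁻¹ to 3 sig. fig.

2.68 μmol·min⁻¹

The y-intercept is 1/Vmax, so Vmax = 1/0.188 = 5.32 μmol·min⁻¹.
The slope is Km/Vmax, so Km = 1.17 × 5.32 = 6.22 μM.
Then v = 5.32 × 6.32/(6.22 + 6.32) = 2.68 μmol·min⁻¹.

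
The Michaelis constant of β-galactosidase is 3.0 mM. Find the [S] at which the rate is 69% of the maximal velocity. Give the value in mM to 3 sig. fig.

v/Vmax = [S]/(Km+[S]) = 0.69, so [S] = Km·0.69/(1 − 0.69) = 3.0 × 2.226.
[S] = 6.68 mM.

6.68 mM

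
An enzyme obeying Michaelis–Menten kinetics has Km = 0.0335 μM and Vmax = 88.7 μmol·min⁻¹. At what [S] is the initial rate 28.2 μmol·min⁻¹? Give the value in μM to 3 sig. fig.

Rearranging v = Vmax[S]/(Km+[S]) gives [S] = Km·v/(Vmax − v).
[S] = 0.0335 × 28.2 / (88.7 − 28.2) = 0.9447/60.50 = 0.0156 μM.

0.0156 μM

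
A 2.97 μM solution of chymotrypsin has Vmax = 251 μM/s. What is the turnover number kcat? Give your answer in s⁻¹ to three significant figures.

84.5 s⁻¹

kcat = Vmax/[E]total = 251 μM/s / 2.97 μM = 84.5 s⁻¹.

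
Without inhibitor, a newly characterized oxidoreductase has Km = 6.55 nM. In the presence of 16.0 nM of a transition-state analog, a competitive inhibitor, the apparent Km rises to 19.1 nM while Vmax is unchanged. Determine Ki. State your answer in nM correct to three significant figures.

Competitive: Km,app = α·Km with α = 1 + [I]/Ki.
α = Km,app/Km = 19.1/6.55 = 2.916.
Ki = [I]/(α − 1) = 16.0/1.916 = 8.35 nM.

8.35 nM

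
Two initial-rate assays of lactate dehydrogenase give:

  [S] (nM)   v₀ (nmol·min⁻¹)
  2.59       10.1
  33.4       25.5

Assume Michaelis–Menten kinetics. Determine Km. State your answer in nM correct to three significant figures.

4.91 nM

In reciprocal form, 1/v = (Km/Vmax)·(1/[S]) + 1/Vmax. The two points give (1/[S], 1/v) = (0.3861, 0.09901) and (0.02994, 0.03922).
Slope = (0.09901 − 0.03922)/(0.3861 − 0.02994) = 0.1679; intercept = 0.09901 − 0.1679×0.3861 = 0.03419.
Vmax = 1/intercept = 29.2 nmol·min⁻¹; Km = slope × Vmax = 0.1679 × 29.2 = 4.91 nM.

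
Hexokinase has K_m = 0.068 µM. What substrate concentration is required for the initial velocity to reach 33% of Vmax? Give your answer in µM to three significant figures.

0.0335 µM

v/Vmax = [S]/(Km+[S]) = 0.33, so [S] = Km·0.33/(1 − 0.33) = 0.068 × 0.4925.
[S] = 0.0335 µM.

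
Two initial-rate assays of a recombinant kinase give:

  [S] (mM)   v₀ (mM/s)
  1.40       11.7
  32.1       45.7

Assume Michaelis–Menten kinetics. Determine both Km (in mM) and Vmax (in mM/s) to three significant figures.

Km = 4.90 mM; Vmax = 52.7 mM/s

From v = Vmax[S]/(Km+[S]), each point gives Vmax = v(Km+[S])/[S].
Equating: 11.7(Km+1.40)/1.40 = 45.7(Km+32.1)/32.1.
8.357·Km + 11.7 = 1.424·Km + 45.7, so (8.357 − 1.424)·Km = 45.7 − 11.7.
Km = 34.00/6.933 = 4.90 mM; then Vmax = 11.7(4.90+1.40)/1.40 = 52.7 mM/s.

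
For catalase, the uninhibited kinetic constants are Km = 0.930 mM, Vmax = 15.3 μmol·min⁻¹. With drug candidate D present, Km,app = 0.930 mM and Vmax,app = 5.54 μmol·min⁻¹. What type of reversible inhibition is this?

noncompetitive

Vmax decreases (15.3 → 5.54 μmol·min⁻¹) while Km is unchanged — pure noncompetitive inhibition.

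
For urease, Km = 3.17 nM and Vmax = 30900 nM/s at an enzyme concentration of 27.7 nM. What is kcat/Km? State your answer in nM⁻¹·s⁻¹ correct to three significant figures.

352 nM⁻¹·s⁻¹

kcat = Vmax/[E]total = 30900/27.7 = 1120 s⁻¹.
kcat/Km = 1120/3.17 = 352 nM⁻¹·s⁻¹.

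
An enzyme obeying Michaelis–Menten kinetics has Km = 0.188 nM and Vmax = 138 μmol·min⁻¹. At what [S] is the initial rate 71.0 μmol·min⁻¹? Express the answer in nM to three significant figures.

The required fractional saturation is v/Vmax = 71.0/138 = 0.5145.
Then [S]/(Km+[S]) = 0.5145 ⇒ [S] = 0.188 × 0.5145/(1 − 0.5145) = 0.199 nM.

0.199 nM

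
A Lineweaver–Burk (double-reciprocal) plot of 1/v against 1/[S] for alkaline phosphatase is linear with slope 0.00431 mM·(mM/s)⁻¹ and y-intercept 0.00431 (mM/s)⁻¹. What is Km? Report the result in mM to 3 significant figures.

1.00 mM

y-intercept = 1/Vmax ⇒ Vmax = 232 mM/s; slope = Km/Vmax ⇒ Km = slope × Vmax.
Km = 0.00431 × 232 = 1.00 mM.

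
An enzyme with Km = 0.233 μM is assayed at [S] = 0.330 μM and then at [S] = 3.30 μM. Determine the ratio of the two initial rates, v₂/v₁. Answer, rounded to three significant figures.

Since Vmax cancels, v₂/v₁ = [S]₂(Km+[S]₁) / [S]₁(Km+[S]₂).
= 3.30×(0.233+0.330) / (0.330×(0.233+3.30)) = 1.858/1.166 = 1.59.

1.59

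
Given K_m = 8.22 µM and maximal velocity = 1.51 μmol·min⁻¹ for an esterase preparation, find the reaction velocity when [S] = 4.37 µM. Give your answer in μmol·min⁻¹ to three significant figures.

0.524 μmol·min⁻¹

v = Vmax·[S]/(Km + [S]) = 1.51 × 4.37 / (8.22 + 4.37)
  = 6.599 / 12.59 = 0.524 μmol·min⁻¹.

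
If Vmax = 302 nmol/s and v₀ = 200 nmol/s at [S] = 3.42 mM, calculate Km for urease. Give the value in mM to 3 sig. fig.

From v = Vmax[S]/(Km+[S]), Km = [S](Vmax − v)/v.
Km = 3.42 × (302 − 200) / 200 = 348.8/200 = 1.74 mM.

1.74 mM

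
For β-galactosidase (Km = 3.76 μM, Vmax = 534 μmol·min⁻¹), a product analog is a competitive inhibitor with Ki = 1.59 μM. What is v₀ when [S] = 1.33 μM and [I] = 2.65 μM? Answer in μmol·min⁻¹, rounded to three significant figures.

With α = 1 + [I]/Ki = 1 + 2.65/1.59 = 2.667, the competitive rate law is v = Vmax[S] / (αKm + [S]).
v = 534×1.33 / (2.667×3.76 + 1.33) = 710.2/11.36 = 62.5 μmol·min⁻¹.

62.5 μmol·min⁻¹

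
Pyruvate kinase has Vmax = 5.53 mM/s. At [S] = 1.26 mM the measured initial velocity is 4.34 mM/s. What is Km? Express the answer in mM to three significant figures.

0.345 mM

From v = Vmax[S]/(Km+[S]), Km = [S](Vmax − v)/v.
Km = 1.26 × (5.53 − 4.34) / 4.34 = 1.499/4.34 = 0.345 mM.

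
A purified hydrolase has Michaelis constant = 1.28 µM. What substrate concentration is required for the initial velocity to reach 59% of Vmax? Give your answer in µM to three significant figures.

v/Vmax = [S]/(Km+[S]) = 0.59, so [S] = Km·0.59/(1 − 0.59) = 1.28 × 1.439.
[S] = 1.84 µM.

1.84 µM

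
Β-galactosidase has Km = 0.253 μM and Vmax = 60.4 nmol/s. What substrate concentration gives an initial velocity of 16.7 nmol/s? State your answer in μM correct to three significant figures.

Rearranging v = Vmax[S]/(Km+[S]) gives [S] = Km·v/(Vmax − v).
[S] = 0.253 × 16.7 / (60.4 − 16.7) = 4.225/43.70 = 0.0967 μM.

0.0967 μM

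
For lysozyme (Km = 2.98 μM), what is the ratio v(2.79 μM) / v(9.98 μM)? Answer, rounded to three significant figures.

0.628

The fractional saturations are [S]/(Km+[S]) = 9.98/12.96 = 0.7701 and 2.79/5.770 = 0.4835.
v₂/v₁ is just their ratio: 0.4835/0.7701 = 0.628.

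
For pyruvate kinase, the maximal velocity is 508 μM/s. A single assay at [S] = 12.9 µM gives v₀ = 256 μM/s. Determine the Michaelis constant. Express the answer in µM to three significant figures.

v/Vmax = 256/508 = 0.5039 = [S]/(Km+[S]).
So Km + [S] = [S]/0.5039 = 25.60 µM, giving Km = 25.60 − 12.9 = 12.7 µM.

12.7 µM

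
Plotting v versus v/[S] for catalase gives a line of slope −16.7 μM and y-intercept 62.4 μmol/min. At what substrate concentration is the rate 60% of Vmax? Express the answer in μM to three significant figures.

The Eadie–Hofstee slope gives Km = 16.7 μM (slope = −Km).
v/Vmax = [S]/(Km+[S]) = 0.6 ⇒ [S] = Km·0.6/(1−0.6) = 16.7 × 1.500 = 25.0 μM.

25.0 μM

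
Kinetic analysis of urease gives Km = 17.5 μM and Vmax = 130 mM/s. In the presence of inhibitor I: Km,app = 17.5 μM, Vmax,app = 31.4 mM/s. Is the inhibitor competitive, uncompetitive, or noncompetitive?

Vmax decreases (130 → 31.4 mM/s) while Km is unchanged — pure noncompetitive inhibition.

noncompetitive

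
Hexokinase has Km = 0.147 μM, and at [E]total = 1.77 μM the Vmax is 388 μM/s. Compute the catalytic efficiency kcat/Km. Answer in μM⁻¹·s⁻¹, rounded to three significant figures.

kcat = Vmax/[E]total = 388/1.77 = 219 s⁻¹.
kcat/Km = 219/0.147 = 1490 μM⁻¹·s⁻¹.

1490 μM⁻¹·s⁻¹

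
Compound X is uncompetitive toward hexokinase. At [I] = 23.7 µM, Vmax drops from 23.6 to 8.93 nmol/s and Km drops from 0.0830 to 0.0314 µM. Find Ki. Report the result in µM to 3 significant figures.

Uncompetitive: Vmax,app = Vmax/α (and Km,app = Km/α) with α = 1 + [I]/Ki.
α = Vmax/Vmax,app = 23.6/8.93 = 2.643.
Ki = [I]/(α − 1) = 23.7/1.643 = 14.4 µM.

14.4 µM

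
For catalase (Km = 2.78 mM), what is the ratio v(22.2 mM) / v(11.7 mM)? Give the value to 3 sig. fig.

1.10

Since Vmax cancels, v₂/v₁ = [S]₂(Km+[S]₁) / [S]₁(Km+[S]₂).
= 22.2×(2.78+11.7) / (11.7×(2.78+22.2)) = 321.5/292.3 = 1.10.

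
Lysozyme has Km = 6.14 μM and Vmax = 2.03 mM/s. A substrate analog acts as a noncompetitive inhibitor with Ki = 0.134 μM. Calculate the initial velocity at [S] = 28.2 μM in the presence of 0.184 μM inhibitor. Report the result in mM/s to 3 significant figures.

0.702 mM/s

With α = 1 + [I]/Ki = 1 + 0.184/0.134 = 2.373, the noncompetitive rate law is v = (Vmax/α)·[S] / (Km + [S]).
v = (2.03/2.373)×28.2 / (6.14 + 28.2) = 24.12/34.34 = 0.702 mM/s.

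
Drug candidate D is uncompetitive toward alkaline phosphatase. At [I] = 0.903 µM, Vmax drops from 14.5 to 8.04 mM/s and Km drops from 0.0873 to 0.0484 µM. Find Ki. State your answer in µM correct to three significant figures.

1.12 µM

Uncompetitive: Vmax,app = Vmax/α (and Km,app = Km/α) with α = 1 + [I]/Ki.
α = Vmax/Vmax,app = 14.5/8.04 = 1.803.
Ki = [I]/(α − 1) = 0.903/0.8035 = 1.12 µM.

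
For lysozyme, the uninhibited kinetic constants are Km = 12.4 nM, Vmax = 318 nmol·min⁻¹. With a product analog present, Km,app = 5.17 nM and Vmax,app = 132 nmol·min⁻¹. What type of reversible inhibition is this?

uncompetitive

Both Km and Vmax decrease by the same factor (~2.40-fold) — characteristic of uncompetitive inhibition.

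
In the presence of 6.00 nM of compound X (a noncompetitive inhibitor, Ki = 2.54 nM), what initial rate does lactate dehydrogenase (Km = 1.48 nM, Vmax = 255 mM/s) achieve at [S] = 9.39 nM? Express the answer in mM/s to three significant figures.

α = 1 + [I]/Ki = 1 + 6.00/2.54 = 3.362.
For a noncompetitive inhibitor, Vmax is reduced to Vmax/α while Km is unchanged: Km,app = 1.48 nM, Vmax,app = 75.8 mM/s.
v = Vmax,app·[S]/(Km,app + [S]) = 75.8 × 9.39/(1.48 + 9.39) = 65.5 mM/s.

65.5 mM/s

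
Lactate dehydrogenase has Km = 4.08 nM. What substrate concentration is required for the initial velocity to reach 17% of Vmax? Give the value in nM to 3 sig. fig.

v/Vmax = [S]/(Km+[S]) = 0.17, so [S] = Km·0.17/(1 − 0.17) = 4.08 × 0.2048.
[S] = 0.836 nM.

0.836 nM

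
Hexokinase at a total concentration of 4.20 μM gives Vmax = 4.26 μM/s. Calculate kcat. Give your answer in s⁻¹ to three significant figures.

kcat = Vmax/[E]total = 4.26 μM/s / 4.20 μM = 1.01 s⁻¹.

1.01 s⁻¹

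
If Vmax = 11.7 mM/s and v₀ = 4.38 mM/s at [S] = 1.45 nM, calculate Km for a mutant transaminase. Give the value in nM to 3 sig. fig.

From v = Vmax[S]/(Km+[S]), Km = [S](Vmax − v)/v.
Km = 1.45 × (11.7 − 4.38) / 4.38 = 10.61/4.38 = 2.42 nM.

2.42 nM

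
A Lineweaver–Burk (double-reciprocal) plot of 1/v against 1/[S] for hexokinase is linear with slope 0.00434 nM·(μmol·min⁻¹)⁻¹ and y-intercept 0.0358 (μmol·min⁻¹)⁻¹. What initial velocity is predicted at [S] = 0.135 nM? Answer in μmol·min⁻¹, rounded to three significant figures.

14.7 μmol·min⁻¹

The y-intercept is 1/Vmax, so Vmax = 1/0.0358 = 27.9 μmol·min⁻¹.
The slope is Km/Vmax, so Km = 0.00434 × 27.9 = 0.121 nM.
Then v = 27.9 × 0.135/(0.121 + 0.135) = 14.7 μmol·min⁻¹.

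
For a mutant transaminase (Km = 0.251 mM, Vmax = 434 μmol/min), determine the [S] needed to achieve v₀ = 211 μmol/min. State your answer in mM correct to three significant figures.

0.237 mM

The required fractional saturation is v/Vmax = 211/434 = 0.4862.
Then [S]/(Km+[S]) = 0.4862 ⇒ [S] = 0.251 × 0.4862/(1 − 0.4862) = 0.237 mM.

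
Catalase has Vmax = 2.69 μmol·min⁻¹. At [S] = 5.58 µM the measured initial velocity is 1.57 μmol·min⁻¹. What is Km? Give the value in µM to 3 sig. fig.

3.98 µM

v/Vmax = 1.57/2.69 = 0.5836 = [S]/(Km+[S]).
So Km + [S] = [S]/0.5836 = 9.561 µM, giving Km = 9.561 − 5.58 = 3.98 µM.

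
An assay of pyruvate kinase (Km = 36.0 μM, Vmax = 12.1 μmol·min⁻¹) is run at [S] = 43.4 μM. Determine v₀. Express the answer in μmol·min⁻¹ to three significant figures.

[S]/(Km+[S]) = 43.4/79.40 = 0.5466, the fractional saturation.
v = 0.5466 × Vmax = 0.5466 × 12.1 = 6.61 μmol·min⁻¹.

6.61 μmol·min⁻¹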